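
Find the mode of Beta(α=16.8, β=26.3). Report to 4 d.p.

The density x^(α−1)(1−x)^(β−1) is maximised at (α−1)/(α+β−2) = 15.8/41.1 = 0.3844.

0.3844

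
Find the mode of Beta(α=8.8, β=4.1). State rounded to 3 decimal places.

0.716

The density x^(α−1)(1−x)^(β−1) is maximised at (α−1)/(α+β−2) = 7.8/10.9 = 0.716.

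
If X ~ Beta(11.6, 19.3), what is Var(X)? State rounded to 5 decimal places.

Var = αβ/[(α+β)²(α+β+1)] = (11.6×19.3)/(30.9²×31.9) = 223.88/30458.439 = 0.00735.

0.00735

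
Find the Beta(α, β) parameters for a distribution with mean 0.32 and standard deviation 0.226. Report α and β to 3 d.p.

α = 1.043, β = 2.217

σ² = 0.226² = 0.051076.
With s = α+β, Var = μ(1−μ)/(s+1), so s+1 = (0.32×0.68)/0.051076 = 4.2603 and s = 3.2603.
α = μs = 1.043, β = (1−μ)s = 2.217.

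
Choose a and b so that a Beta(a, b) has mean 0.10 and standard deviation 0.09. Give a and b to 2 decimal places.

a = 1.01, b = 9.10

Variance = 0.09² = 0.0081. The moment-matching identity a+b = μ(1−μ)/Var − 1 gives
a+b = 0.0900/0.0081 − 1 = 10.1111, so a = μ·10.1111 = 1.01 and b = (1−μ)·10.1111 = 9.10.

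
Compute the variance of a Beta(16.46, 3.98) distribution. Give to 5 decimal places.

0.00731

μ = 16.46/20.44 = 0.805284; Var = μ(1−μ)/(α+β+1) = 0.1568018/21.44 = 0.00731.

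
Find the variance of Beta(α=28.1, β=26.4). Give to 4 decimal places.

μ = 28.1/54.5 = 0.515596; Var = μ(1−μ)/(α+β+1) = 0.2497568/55.5 = 0.0045.

0.0045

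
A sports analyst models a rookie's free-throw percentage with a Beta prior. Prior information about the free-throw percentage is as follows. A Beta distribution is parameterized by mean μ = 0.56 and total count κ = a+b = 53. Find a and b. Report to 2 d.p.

a = 29.68, b = 23.32

Split κ in proportion μ : (1−μ): a = 0.56·53 = 29.68, b = 53 − 29.68 = 23.32.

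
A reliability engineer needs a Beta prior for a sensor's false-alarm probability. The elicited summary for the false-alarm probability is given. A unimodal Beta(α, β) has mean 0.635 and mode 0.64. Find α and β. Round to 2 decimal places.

Let s = α+β. Mean gives α = μs = 0.635s; mode gives (α−1)/(s−2) = 0.64.
Substituting: 0.635s − 1 = 0.64(s−2) = 0.64s − 1.28, so -0.005s = -0.28 and s = 56.0000.
Then α = 0.635×56.0000 = 35.56 and β = s−α = 20.44.

α = 35.56, β = 20.44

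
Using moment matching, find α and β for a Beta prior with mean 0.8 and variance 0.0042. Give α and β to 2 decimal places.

Let s = α+β. The Beta variance is μ(1−μ)/(s+1).
So s+1 = μ(1−μ)/σ² = (0.8×0.2)/0.0042 = 0.16/0.0042 = 38.0952, giving s = 37.0952.
Then α = μs = 0.8×37.0952 = 29.68 and β = (1−μ)s = 0.2×37.0952 = 7.42.

α = 29.68, β = 7.42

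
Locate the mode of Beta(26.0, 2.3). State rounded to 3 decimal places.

With α,β > 1, mode = (α−1)/(α+β−2) = 25.0/26.3 = 0.951.

0.951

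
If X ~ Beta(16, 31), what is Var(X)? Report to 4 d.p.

Var = αβ/[(α+β)²(α+β+1)] = (16×31)/(47²×48) = 496/106032 = 0.0047.

0.0047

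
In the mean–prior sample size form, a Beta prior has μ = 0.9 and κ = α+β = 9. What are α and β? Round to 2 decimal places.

α = μκ = 0.9×9 = 8.10 and β = (1−μ)κ = 0.1×9 = 0.90.

α = 8.10, β = 0.90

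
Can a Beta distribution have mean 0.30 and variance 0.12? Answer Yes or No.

Yes

For any Beta, Var(X) < E[X]·(1−E[X]).
Here μ(1−μ) = 0.30×0.70 = 0.2100, and 0.12 < 0.2100.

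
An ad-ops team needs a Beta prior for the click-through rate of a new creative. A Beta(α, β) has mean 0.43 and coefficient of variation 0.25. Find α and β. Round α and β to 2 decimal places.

α = 8.69, β = 11.52

Var = (CV·μ)² = (0.25×0.43)² = 0.011556.
α+β = μ(1−μ)/Var − 1 = 0.2451/0.011556 − 1 = 20.2093.
Thus α = 0.43·20.2093 = 8.69 and β = 0.57·20.2093 = 11.52.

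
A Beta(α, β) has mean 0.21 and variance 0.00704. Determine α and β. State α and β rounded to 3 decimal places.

Let s = α+β. The Beta variance is μ(1−μ)/(s+1).
So s+1 = μ(1−μ)/σ² = (0.21×0.79)/0.00704 = 0.1659/0.00704 = 23.5653, giving s = 22.5653.
Then α = μs = 0.21×22.5653 = 4.739 and β = (1−μ)s = 0.79×22.5653 = 17.827.

α = 4.739, β = 17.827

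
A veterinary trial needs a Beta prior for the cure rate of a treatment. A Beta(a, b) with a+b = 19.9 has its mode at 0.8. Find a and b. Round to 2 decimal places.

a = 15.32, b = 4.58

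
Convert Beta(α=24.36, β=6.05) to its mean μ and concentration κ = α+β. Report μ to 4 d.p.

κ = α+β = 24.36+6.05 = 30.41; μ = α/κ = 24.36/30.41 = 0.8011.

μ = 0.8011, κ = 30.41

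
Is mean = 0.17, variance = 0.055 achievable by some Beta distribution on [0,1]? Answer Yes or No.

The Beta variance bound is σ² < μ(1−μ).
Here μ(1−μ) = 0.17×0.83 = 0.1411, and 0.055 < 0.1411.

Yes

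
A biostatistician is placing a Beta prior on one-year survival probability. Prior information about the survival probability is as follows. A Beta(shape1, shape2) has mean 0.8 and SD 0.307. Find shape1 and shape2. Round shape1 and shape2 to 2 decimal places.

Variance = 0.307² = 0.094249. The moment-matching identity shape1+shape2 = μ(1−μ)/Var − 1 gives
shape1+shape2 = 0.16/0.094249 − 1 = 0.6976, so shape1 = μ·0.6976 = 0.56 and shape2 = (1−μ)·0.6976 = 0.14.

shape1 = 0.56, shape2 = 0.14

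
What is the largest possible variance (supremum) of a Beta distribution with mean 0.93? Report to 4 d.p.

Var = μ(1−μ)/(α+β+1), which approaches μ(1−μ) as α+β → 0.
So the supremum is μ(1−μ) = 0.93×0.07 = 0.0651.

0.0651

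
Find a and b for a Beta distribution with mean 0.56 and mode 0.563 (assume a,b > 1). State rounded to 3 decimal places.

a = 23.520, b = 18.480

With s = a+b: μ = a/s and mode = (a−1)/(s−2). Eliminating a = μs,
μs − 1 = m(s−2) ⇒ s(μ−m) = 1−2m ⇒ s = -0.126/-0.003 = 42.0000.
So a = μs = 23.520, b = (1−μ)s = 18.480.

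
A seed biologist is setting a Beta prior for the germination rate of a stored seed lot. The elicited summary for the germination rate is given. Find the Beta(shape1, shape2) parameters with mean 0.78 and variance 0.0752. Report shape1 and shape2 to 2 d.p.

Let s = shape1+shape2. The Beta variance is μ(1−μ)/(s+1).
So s+1 = μ(1−μ)/σ² = (0.78×0.22)/0.0752 = 0.1716/0.0752 = 2.2819, giving s = 1.2819.
Then shape1 = μs = 0.78×1.2819 = 1.00 and shape2 = (1−μ)s = 0.22×1.2819 = 0.28.

shape1 = 1.00, shape2 = 0.28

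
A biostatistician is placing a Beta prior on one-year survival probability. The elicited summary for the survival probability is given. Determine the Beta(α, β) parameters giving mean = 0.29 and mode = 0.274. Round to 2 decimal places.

α = 8.19, β = 20.06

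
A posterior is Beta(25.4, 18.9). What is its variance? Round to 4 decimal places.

μ = 25.4/44.3 = 0.573363; Var = μ(1−μ)/(α+β+1) = 0.2446178/45.3 = 0.0054.

0.0054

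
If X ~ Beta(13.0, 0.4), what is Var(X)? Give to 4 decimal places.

Var = αβ/[(α+β)²(α+β+1)] = (13.0×0.4)/(13.4²×14.4) = 5.20/2585.664 = 0.0020.

0.0020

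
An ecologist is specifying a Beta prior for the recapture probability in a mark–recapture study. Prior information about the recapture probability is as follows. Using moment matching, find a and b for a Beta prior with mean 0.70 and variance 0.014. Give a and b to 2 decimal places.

a = 9.80, b = 4.20

By moment matching, a+b = μ(1−μ)/σ² − 1 = (0.70·0.30)/0.014 − 1 = 15.0000 − 1 = 14.0000.
Since a/(a+b) = μ, a = 0.70·14.0000 = 9.80 and b = 0.30·14.0000 = 4.20.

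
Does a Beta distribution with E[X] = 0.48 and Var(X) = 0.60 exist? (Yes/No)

No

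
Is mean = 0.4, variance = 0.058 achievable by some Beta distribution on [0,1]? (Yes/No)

For any Beta, Var(X) < E[X]·(1−E[X]).
Here μ(1−μ) = 0.4×0.6 = 0.24, and 0.058 < 0.24.

Yes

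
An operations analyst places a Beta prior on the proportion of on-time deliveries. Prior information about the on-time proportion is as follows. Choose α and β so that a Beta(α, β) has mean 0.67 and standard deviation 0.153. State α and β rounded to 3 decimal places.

σ² = 0.153² = 0.023409.
With s = α+β, Var = μ(1−μ)/(s+1), so s+1 = (0.67×0.33)/0.023409 = 9.4451 and s = 8.4451.
α = μs = 5.658, β = (1−μ)s = 2.787.

α = 5.658, β = 2.787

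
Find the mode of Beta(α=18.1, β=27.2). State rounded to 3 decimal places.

0.395

With α,β > 1, mode = (α−1)/(α+β−2) = 17.1/43.3 = 0.395.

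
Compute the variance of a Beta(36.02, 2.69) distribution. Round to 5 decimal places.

0.00163

α+β = 38.71 and αβ = 96.8938, so Var = αβ/[(α+β)²(α+β+1)] = 96.8938/59504.009411 = 0.00163.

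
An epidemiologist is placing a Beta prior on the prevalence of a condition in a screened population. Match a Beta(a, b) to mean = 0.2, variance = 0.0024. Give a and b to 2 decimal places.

By moment matching, a+b = μ(1−μ)/σ² − 1 = (0.2·0.8)/0.0024 − 1 = 66.6667 − 1 = 65.6667.
Since a/(a+b) = μ, a = 0.2·65.6667 = 13.13 and b = 0.8·65.6667 = 52.53.

a = 13.13, b = 52.53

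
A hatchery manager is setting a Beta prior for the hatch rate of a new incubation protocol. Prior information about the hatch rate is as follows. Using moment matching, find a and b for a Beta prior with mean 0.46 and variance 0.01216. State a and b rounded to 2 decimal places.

Write ν = a+b; then a = μν and Var = μ(1−μ)/(ν+1).
ν = μ(1−μ)/Var − 1 = 0.2484/0.01216 − 1 = 19.4276.
a = 0.46·19.4276 = 8.94, b = 0.54·19.4276 = 10.49.

a = 8.94, b = 10.49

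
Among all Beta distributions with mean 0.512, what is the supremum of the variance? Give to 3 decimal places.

0.250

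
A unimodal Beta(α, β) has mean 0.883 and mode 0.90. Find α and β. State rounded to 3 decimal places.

With s = α+β: μ = α/s and mode = (α−1)/(s−2). Eliminating α = μs,
μs − 1 = m(s−2) ⇒ s(μ−m) = 1−2m ⇒ s = -0.80/-0.017 = 47.0588.
So α = μs = 41.553, β = (1−μ)s = 5.506.

α = 41.553, β = 5.506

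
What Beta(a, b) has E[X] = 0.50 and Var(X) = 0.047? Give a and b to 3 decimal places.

a = 2.160, b = 2.160

Write ν = a+b; then a = μν and Var = μ(1−μ)/(ν+1).
ν = μ(1−μ)/Var − 1 = 0.2500/0.047 − 1 = 4.3191.
a = 0.50·4.3191 = 2.160, b = 0.50·4.3191 = 2.160.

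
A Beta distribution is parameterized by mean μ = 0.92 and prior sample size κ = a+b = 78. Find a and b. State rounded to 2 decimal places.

a = μκ = 0.92×78 = 71.76 and b = (1−μ)κ = 0.08×78 = 6.24.

a = 71.76, b = 6.24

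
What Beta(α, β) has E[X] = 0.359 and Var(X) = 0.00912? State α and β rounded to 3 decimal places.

Write ν = α+β; then α = μν and Var = μ(1−μ)/(ν+1).
ν = μ(1−μ)/Var − 1 = 0.230119/0.00912 − 1 = 24.2323.
α = 0.359·24.2323 = 8.699, β = 0.641·24.2323 = 15.533.

α = 8.699, β = 15.533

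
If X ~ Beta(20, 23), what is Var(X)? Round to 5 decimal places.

Var = αβ/[(α+β)²(α+β+1)] = (20×23)/(43²×44) = 460/81356 = 0.00565.

0.00565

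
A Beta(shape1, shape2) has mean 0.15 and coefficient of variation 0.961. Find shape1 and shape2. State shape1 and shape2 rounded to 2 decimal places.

σ = CV·μ = 0.961×0.15 = 0.14415, so σ² = 0.020779.
s+1 = μ(1−μ)/σ² = 0.1275/0.020779 = 6.1359, so s = shape1+shape2 = 5.1359.
shape1 = μs = 0.77, shape2 = (1−μ)s = 4.37.

shape1 = 0.77, shape2 = 4.37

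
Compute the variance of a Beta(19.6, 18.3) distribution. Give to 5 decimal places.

0.00642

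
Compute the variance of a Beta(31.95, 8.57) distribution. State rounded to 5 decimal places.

0.00402

α+β = 40.52 and αβ = 273.8115, so Var = αβ/[(α+β)²(α+β+1)] = 273.8115/68170.459008 = 0.00402.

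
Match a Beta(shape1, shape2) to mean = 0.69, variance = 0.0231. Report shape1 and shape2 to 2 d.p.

By moment matching, shape1+shape2 = μ(1−μ)/σ² − 1 = (0.69·0.31)/0.0231 − 1 = 9.2597 − 1 = 8.2597.
Since shape1/(shape1+shape2) = μ, shape1 = 0.69·8.2597 = 5.70 and shape2 = 0.31·8.2597 = 2.56.

shape1 = 5.70, shape2 = 2.56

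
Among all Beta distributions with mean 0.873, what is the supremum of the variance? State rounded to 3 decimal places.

0.111

For fixed mean μ the Beta variance is μ(1−μ)/(α+β+1), increasing as α+β decreases.
Its least upper bound (not attained) is μ(1−μ) = 0.873·0.127 = 0.111.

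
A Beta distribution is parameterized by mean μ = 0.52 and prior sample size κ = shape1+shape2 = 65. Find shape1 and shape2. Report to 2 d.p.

shape1 = μκ = 0.52×65 = 33.80 and shape2 = (1−μ)κ = 0.48×65 = 31.20.

shape1 = 33.80, shape2 = 31.20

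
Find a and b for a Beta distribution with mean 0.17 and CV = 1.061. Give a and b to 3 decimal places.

a = 0.567, b = 2.770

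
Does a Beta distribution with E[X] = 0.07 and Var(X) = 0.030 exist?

The Beta variance bound is σ² < μ(1−μ).
Here μ(1−μ) = 0.07×0.93 = 0.0651, and 0.030 < 0.0651.

Yes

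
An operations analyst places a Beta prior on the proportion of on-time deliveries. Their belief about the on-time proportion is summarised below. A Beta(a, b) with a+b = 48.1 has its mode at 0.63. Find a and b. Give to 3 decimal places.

For a,b>1 the mode is (a−1)/(a+b−2), so a = mode·(κ−2)+1 = 0.63×46.1+1 = 30.043.
And b = (1−mode)·(κ−2)+1 = 0.37×46.1+1 = 18.057.

a = 30.043, b = 18.057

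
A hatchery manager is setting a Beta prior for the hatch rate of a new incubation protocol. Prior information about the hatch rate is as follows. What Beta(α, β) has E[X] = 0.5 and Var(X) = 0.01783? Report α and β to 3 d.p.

α = 6.511, β = 6.511

Let s = α+β. The Beta variance is μ(1−μ)/(s+1).
So s+1 = μ(1−μ)/σ² = (0.5×0.5)/0.01783 = 0.25/0.01783 = 14.0213, giving s = 13.0213.
Then α = μs = 0.5×13.0213 = 6.511 and β = (1−μ)s = 0.5×13.0213 = 6.511.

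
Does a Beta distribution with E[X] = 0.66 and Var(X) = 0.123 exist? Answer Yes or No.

Yes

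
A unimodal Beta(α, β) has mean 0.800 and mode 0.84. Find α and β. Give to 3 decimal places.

With s = α+β: μ = α/s and mode = (α−1)/(s−2). Eliminating α = μs,
μs − 1 = m(s−2) ⇒ s(μ−m) = 1−2m ⇒ s = -0.68/-0.040 = 17.0000.
So α = μs = 13.600, β = (1−μ)s = 3.400.

α = 13.600, β = 3.400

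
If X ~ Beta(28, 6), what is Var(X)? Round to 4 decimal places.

0.0042

μ = 28/34 = 0.823529; Var = μ(1−μ)/(α+β+1) = 0.1453287/35 = 0.0042.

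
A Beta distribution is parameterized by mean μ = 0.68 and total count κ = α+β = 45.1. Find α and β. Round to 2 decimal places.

α = 30.67, β = 14.43

α = μκ = 0.68×45.1 = 30.67 and β = (1−μ)κ = 0.32×45.1 = 14.43.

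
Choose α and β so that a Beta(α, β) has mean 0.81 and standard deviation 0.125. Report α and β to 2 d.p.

First σ² = 0.015625. Setting α = μn, β = (1−μ)n with n = α+β,
μ(1−μ)/(n+1) = 0.015625 ⇒ n+1 = 0.1539/0.015625 = 9.8496 ⇒ n = 8.8496.
Hence α = 0.81×8.8496 = 7.17, β = 0.19×8.8496 = 1.68.

α = 7.17, β = 1.68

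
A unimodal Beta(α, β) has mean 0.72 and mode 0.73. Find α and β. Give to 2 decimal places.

With s = α+β: μ = α/s and mode = (α−1)/(s−2). Eliminating α = μs,
μs − 1 = m(s−2) ⇒ s(μ−m) = 1−2m ⇒ s = -0.46/-0.01 = 46.0000.
So α = μs = 33.12, β = (1−μ)s = 12.88.

α = 33.12, β = 12.88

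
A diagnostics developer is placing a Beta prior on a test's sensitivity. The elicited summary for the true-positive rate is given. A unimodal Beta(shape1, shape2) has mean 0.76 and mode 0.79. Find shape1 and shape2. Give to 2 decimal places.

With s = shape1+shape2: μ = shape1/s and mode = (shape1−1)/(s−2). Eliminating shape1 = μs,
μs − 1 = m(s−2) ⇒ s(μ−m) = 1−2m ⇒ s = -0.58/-0.03 = 19.3333.
So shape1 = μs = 14.69, shape2 = (1−μ)s = 4.64.

shape1 = 14.69, shape2 = 4.64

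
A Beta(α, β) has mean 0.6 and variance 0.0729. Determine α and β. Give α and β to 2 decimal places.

Let s = α+β. The Beta variance is μ(1−μ)/(s+1).
So s+1 = μ(1−μ)/σ² = (0.6×0.4)/0.0729 = 0.24/0.0729 = 3.2922, giving s = 2.2922.
Then α = μs = 0.6×2.2922 = 1.38 and β = (1−μ)s = 0.4×2.2922 = 0.92.

α = 1.38, β = 0.92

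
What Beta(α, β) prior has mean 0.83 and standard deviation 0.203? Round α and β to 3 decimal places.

α = 2.012, β = 0.412

σ² = 0.203² = 0.041209.
With s = α+β, Var = μ(1−μ)/(s+1), so s+1 = (0.83×0.17)/0.041209 = 3.4240 and s = 2.4240.
α = μs = 2.012, β = (1−μ)s = 0.412.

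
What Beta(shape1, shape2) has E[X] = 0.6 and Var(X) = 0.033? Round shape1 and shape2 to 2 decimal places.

shape1 = 3.76, shape2 = 2.51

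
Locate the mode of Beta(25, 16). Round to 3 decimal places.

With α,β > 1, mode = (α−1)/(α+β−2) = 24/39 = 0.615.

0.615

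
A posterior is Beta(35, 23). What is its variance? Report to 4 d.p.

0.0041

μ = 35/58 = 0.603448; Var = μ(1−μ)/(α+β+1) = 0.2392985/59 = 0.0041.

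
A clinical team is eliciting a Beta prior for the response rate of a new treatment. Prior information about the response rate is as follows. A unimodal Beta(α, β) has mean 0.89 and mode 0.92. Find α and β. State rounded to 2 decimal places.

With s = α+β: μ = α/s and mode = (α−1)/(s−2). Eliminating α = μs,
μs − 1 = m(s−2) ⇒ s(μ−m) = 1−2m ⇒ s = -0.84/-0.03 = 28.0000.
So α = μs = 24.92, β = (1−μ)s = 3.08.

α = 24.92, β = 3.08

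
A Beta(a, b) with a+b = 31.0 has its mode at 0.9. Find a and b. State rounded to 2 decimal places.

a = 27.10, b = 3.90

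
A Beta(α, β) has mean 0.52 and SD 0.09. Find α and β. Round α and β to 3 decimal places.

α = 15.504, β = 14.311

σ² = 0.09² = 0.0081.
With s = α+β, Var = μ(1−μ)/(s+1), so s+1 = (0.52×0.48)/0.0081 = 30.8148 and s = 29.8148.
α = μs = 15.504, β = (1−μ)s = 14.311.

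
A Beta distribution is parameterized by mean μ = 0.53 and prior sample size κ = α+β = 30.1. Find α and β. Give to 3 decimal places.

Split κ in proportion μ : (1−μ): α = 0.53·30.1 = 15.953, β = 30.1 − 15.953 = 14.147.

α = 15.953, β = 14.147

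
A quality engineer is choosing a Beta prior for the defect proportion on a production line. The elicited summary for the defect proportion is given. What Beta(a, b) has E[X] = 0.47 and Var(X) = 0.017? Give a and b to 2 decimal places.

a = 6.42, b = 7.24

Write ν = a+b; then a = μν and Var = μ(1−μ)/(ν+1).
ν = μ(1−μ)/Var − 1 = 0.2491/0.017 − 1 = 13.6529.
a = 0.47·13.6529 = 6.42, b = 0.53·13.6529 = 7.24.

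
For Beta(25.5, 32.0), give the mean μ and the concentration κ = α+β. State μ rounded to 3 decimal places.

κ = α+β = 25.5+32.0 = 57.5; μ = α/κ = 25.5/57.5 = 0.443.

μ = 0.443, κ = 57.5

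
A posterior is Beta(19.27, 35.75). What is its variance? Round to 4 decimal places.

0.0041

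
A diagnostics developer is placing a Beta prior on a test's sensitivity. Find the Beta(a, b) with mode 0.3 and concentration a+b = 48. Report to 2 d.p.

a = 14.80, b = 33.20

For a,b>1 the mode is (a−1)/(a+b−2), so a = mode·(κ−2)+1 = 0.3×46+1 = 14.80.
And b = (1−mode)·(κ−2)+1 = 0.7×46+1 = 33.20.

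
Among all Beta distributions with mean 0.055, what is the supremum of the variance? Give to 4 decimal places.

Var = μ(1−μ)/(α+β+1), which approaches μ(1−μ) as α+β → 0.
So the supremum is μ(1−μ) = 0.055×0.945 = 0.0520.

0.0520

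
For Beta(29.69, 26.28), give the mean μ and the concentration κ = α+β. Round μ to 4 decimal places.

μ = 0.5305, κ = 55.97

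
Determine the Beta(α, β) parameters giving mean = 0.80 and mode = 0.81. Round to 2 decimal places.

With s = α+β: μ = α/s and mode = (α−1)/(s−2). Eliminating α = μs,
μs − 1 = m(s−2) ⇒ s(μ−m) = 1−2m ⇒ s = -0.62/-0.01 = 62.0000.
So α = μs = 49.60, β = (1−μ)s = 12.40.

α = 49.60, β = 12.40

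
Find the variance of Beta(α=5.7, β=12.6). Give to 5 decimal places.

0.01111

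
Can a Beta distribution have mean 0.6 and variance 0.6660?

The Beta variance bound is σ² < μ(1−μ).
Here μ(1−μ) = 0.6×0.4 = 0.24, and 0.6660 ≥ 0.24.

No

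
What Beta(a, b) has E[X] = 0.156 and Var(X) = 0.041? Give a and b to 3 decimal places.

Let s = a+b. The Beta variance is μ(1−μ)/(s+1).
So s+1 = μ(1−μ)/σ² = (0.156×0.844)/0.041 = 0.131664/0.041 = 3.2113, giving s = 2.2113.
Then a = μs = 0.156×2.2113 = 0.345 and b = (1−μ)s = 0.844×2.2113 = 1.866.

a = 0.345, b = 1.866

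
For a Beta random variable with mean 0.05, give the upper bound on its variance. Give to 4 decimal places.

0.0475

Var = μ(1−μ)/(α+β+1), which approaches μ(1−μ) as α+β → 0.
So the supremum is μ(1−μ) = 0.05×0.95 = 0.0475.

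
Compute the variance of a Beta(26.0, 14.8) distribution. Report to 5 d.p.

μ = 26.0/40.8 = 0.637255; Var = μ(1−μ)/(α+β+1) = 0.2311611/41.8 = 0.00553.

0.00553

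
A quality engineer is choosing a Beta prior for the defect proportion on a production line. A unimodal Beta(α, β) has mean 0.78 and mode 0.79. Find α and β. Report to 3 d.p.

With s = α+β: μ = α/s and mode = (α−1)/(s−2). Eliminating α = μs,
μs − 1 = m(s−2) ⇒ s(μ−m) = 1−2m ⇒ s = -0.58/-0.01 = 58.0000.
So α = μs = 45.240, β = (1−μ)s = 12.760.

α = 45.240, β = 12.760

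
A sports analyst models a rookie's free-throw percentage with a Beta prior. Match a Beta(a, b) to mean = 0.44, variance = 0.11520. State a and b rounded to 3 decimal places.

Write ν = a+b; then a = μν and Var = μ(1−μ)/(ν+1).
ν = μ(1−μ)/Var − 1 = 0.2464/0.11520 − 1 = 1.1389.
a = 0.44·1.1389 = 0.501, b = 0.56·1.1389 = 0.638.

a = 0.501, b = 0.638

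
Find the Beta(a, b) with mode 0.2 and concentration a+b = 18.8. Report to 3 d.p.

a = 4.360, b = 14.440

Mode = (a−1)/(κ−2) with κ = a+b, so a−1 = 0.2·16.8 = 3.360.
a = 4.360; b = κ − a = 14.440.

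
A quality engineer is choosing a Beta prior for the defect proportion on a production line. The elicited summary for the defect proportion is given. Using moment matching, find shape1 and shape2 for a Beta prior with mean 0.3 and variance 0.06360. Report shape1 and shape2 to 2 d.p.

By moment matching, shape1+shape2 = μ(1−μ)/σ² − 1 = (0.3·0.7)/0.06360 − 1 = 3.3019 − 1 = 2.3019.
Since shape1/(shape1+shape2) = μ, shape1 = 0.3·2.3019 = 0.69 and shape2 = 0.7·2.3019 = 1.61.

shape1 = 0.69, shape2 = 1.61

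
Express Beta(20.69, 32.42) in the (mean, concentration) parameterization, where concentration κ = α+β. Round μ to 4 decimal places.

κ = α+β = 20.69+32.42 = 53.11; μ = α/κ = 20.69/53.11 = 0.3896.

μ = 0.3896, κ = 53.11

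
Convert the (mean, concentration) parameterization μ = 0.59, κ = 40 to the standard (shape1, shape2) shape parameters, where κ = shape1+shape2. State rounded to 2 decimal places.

shape1 = 23.60, shape2 = 16.40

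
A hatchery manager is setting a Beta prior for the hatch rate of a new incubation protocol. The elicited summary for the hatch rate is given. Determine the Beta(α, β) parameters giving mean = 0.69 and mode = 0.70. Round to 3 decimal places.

α = 27.600, β = 12.400

With s = α+β: μ = α/s and mode = (α−1)/(s−2). Eliminating α = μs,
μs − 1 = m(s−2) ⇒ s(μ−m) = 1−2m ⇒ s = -0.40/-0.01 = 40.0000.
So α = μs = 27.600, β = (1−μ)s = 12.400.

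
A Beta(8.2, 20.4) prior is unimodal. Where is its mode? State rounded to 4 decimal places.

0.2707

The density x^(α−1)(1−x)^(β−1) is maximised at (α−1)/(α+β−2) = 7.2/26.6 = 0.2707.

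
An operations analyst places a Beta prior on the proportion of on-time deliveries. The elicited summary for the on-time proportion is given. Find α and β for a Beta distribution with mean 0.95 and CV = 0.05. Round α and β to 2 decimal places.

Var = (CV·μ)² = (0.05×0.95)² = 0.002256.
α+β = μ(1−μ)/Var − 1 = 0.0475/0.002256 − 1 = 20.0526.
Thus α = 0.95·20.0526 = 19.05 and β = 0.05·20.0526 = 1.00.

α = 19.05, β = 1.00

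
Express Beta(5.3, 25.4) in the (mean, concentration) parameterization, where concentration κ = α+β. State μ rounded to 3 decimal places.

μ = 0.173, κ = 30.7

κ = α+β = 5.3+25.4 = 30.7; μ = α/κ = 5.3/30.7 = 0.173.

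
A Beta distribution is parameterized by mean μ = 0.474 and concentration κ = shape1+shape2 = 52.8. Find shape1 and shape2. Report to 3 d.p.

shape1 = 25.027, shape2 = 27.773

shape1 = μκ = 0.474×52.8 = 25.027 and shape2 = (1−μ)κ = 0.526×52.8 = 27.773.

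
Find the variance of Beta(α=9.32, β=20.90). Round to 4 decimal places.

α+β = 30.22 and αβ = 194.7880, so Var = αβ/[(α+β)²(α+β+1)] = 194.7880/28511.615048 = 0.0068.

0.0068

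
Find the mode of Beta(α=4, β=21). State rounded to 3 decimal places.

With α,β > 1, mode = (α−1)/(α+β−2) = 3/23 = 0.130.

0.130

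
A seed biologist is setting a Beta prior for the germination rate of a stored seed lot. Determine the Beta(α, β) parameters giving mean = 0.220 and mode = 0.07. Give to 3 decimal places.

α = 1.261, β = 4.472

Let s = α+β. Mean gives α = μs = 0.220s; mode gives (α−1)/(s−2) = 0.07.
Substituting: 0.220s − 1 = 0.07(s−2) = 0.07s − 0.14, so 0.150s = 0.86 and s = 5.7333.
Then α = 0.220×5.7333 = 1.261 and β = s−α = 4.472.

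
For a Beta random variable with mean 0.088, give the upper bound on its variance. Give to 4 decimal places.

Var = μ(1−μ)/(α+β+1), which approaches μ(1−μ) as α+β → 0.
So the supremum is μ(1−μ) = 0.088×0.912 = 0.0803.

0.0803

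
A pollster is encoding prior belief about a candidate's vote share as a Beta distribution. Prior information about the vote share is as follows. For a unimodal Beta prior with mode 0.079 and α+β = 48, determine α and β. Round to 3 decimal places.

Mode = (α−1)/(κ−2) with κ = α+β, so α−1 = 0.079·46 = 3.634.
α = 4.634; β = κ − α = 43.366.

α = 4.634, β = 43.366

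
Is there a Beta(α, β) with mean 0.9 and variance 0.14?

No

A Beta with mean μ has variance μ(1−μ)/(α+β+1) < μ(1−μ).
Here μ(1−μ) = 0.9×0.1 = 0.09, and 0.14 ≥ 0.09.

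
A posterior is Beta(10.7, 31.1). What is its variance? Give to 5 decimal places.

0.00445

μ = 10.7/41.8 = 0.255981; Var = μ(1−μ)/(α+β+1) = 0.1904547/42.8 = 0.00445.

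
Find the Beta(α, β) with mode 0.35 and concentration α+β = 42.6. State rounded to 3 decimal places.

For α,β>1 the mode is (α−1)/(α+β−2), so α = mode·(κ−2)+1 = 0.35×40.6+1 = 15.210.
And β = (1−mode)·(κ−2)+1 = 0.65×40.6+1 = 27.390.

α = 15.210, β = 27.390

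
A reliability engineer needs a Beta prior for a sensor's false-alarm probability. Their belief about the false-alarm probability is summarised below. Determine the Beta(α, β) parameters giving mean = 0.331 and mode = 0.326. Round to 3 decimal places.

With s = α+β: μ = α/s and mode = (α−1)/(s−2). Eliminating α = μs,
μs − 1 = m(s−2) ⇒ s(μ−m) = 1−2m ⇒ s = 0.348/0.005 = 69.6000.
So α = μs = 23.038, β = (1−μ)s = 46.562.

α = 23.038, β = 46.562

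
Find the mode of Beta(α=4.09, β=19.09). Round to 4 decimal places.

0.1459

With α,β > 1, mode = (α−1)/(α+β−2) = 3.09/21.18 = 0.1459.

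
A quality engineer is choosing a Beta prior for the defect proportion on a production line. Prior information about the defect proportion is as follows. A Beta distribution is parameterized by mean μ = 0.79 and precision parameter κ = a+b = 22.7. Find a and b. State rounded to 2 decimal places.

Split κ in proportion μ : (1−μ): a = 0.79·22.7 = 17.93, b = 22.7 − 17.93 = 4.77.

a = 17.93, b = 4.77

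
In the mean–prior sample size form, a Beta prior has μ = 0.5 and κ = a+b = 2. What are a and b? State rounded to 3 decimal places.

a = μκ = 0.5×2 = 1.000 and b = (1−μ)κ = 0.5×2 = 1.000.

a = 1.000, b = 1.000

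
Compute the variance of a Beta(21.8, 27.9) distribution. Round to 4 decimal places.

0.0049

α+β = 49.7 and αβ = 608.22, so Var = αβ/[(α+β)²(α+β+1)] = 608.22/125233.563 = 0.0049.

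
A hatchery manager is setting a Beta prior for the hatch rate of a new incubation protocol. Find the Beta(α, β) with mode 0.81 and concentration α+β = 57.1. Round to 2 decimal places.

Since the density peak of Beta(α,β) is at (α−1)/(α+β−2),
α = 1 + 0.81(57.1−2) = 45.63 and β = 57.1 − 45.63 = 11.47.

α = 45.63, β = 11.47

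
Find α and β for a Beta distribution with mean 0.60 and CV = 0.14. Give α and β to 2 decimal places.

α = 19.81, β = 13.21

σ = CV·μ = 0.14×0.60 = 0.08400, so σ² = 0.007056.
s+1 = μ(1−μ)/σ² = 0.2400/0.007056 = 34.0136, so s = α+β = 33.0136.
α = μs = 19.81, β = (1−μ)s = 13.21.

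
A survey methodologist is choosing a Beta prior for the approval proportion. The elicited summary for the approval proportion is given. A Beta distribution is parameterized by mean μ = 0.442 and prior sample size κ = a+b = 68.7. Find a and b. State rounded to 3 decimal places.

a = μκ = 0.442×68.7 = 30.365 and b = (1−μ)κ = 0.558×68.7 = 38.335.

a = 30.365, b = 38.335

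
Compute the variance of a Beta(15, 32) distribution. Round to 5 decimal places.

0.00453

α+β = 47 and αβ = 480, so Var = αβ/[(α+β)²(α+β+1)] = 480/106032 = 0.00453.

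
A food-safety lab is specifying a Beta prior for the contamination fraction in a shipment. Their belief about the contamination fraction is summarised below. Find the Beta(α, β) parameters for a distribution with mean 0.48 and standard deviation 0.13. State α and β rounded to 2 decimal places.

σ² = 0.13² = 0.0169.
With s = α+β, Var = μ(1−μ)/(s+1), so s+1 = (0.48×0.52)/0.0169 = 14.7692 and s = 13.7692.
α = μs = 6.61, β = (1−μ)s = 7.16.

α = 6.61, β = 7.16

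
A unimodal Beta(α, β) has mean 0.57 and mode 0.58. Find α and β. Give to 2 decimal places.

With s = α+β: μ = α/s and mode = (α−1)/(s−2). Eliminating α = μs,
μs − 1 = m(s−2) ⇒ s(μ−m) = 1−2m ⇒ s = -0.16/-0.01 = 16.0000.
So α = μs = 9.12, β = (1−μ)s = 6.88.

α = 9.12, β = 6.88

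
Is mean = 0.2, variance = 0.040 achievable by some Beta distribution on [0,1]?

For any Beta, Var(X) < E[X]·(1−E[X]).
Here μ(1−μ) = 0.2×0.8 = 0.16, and 0.040 < 0.16.

Yes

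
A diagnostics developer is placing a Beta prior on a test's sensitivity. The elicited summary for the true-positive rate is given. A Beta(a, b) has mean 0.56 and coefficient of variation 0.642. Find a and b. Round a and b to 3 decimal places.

σ = CV·μ = 0.642×0.56 = 0.35952, so σ² = 0.129255.
s+1 = μ(1−μ)/σ² = 0.2464/0.129255 = 1.9063, so s = a+b = 0.9063.
a = μs = 0.508, b = (1−μ)s = 0.399.

a = 0.508, b = 0.399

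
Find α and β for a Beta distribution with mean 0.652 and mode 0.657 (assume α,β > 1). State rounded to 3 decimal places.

α = 40.946, β = 21.854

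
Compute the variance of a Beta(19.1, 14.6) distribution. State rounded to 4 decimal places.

μ = 19.1/33.7 = 0.566766; Var = μ(1−μ)/(α+β+1) = 0.2455424/34.7 = 0.0071.

0.0071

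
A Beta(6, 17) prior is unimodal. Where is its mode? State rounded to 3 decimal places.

0.238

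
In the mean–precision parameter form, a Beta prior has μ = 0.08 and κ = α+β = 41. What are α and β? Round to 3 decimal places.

Split κ in proportion μ : (1−μ): α = 0.08·41 = 3.280, β = 41 − 3.280 = 37.720.

α = 3.280, β = 37.720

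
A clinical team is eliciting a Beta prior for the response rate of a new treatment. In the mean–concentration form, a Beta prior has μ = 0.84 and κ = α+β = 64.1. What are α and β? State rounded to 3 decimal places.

α = 53.844, β = 10.256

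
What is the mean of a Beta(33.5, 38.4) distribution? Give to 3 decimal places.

The Beta mean is α/(α+β) = 33.5/(33.5+38.4) = 0.466.

0.466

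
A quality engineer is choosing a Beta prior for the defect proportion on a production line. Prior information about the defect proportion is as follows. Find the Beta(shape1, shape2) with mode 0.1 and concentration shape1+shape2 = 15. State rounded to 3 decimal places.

shape1 = 2.300, shape2 = 12.700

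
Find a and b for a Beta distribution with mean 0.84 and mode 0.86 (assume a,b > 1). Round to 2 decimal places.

With s = a+b: μ = a/s and mode = (a−1)/(s−2). Eliminating a = μs,
μs − 1 = m(s−2) ⇒ s(μ−m) = 1−2m ⇒ s = -0.72/-0.02 = 36.0000.
So a = μs = 30.24, b = (1−μ)s = 5.76.

a = 30.24, b = 5.76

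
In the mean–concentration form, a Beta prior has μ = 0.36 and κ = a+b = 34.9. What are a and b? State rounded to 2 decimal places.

a = 12.56, b = 22.34

Split κ in proportion μ : (1−μ): a = 0.36·34.9 = 12.56, b = 34.9 − 12.56 = 22.34.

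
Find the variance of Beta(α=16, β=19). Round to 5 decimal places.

Var = αβ/[(α+β)²(α+β+1)] = (16×19)/(35²×36) = 304/44100 = 0.00689.

0.00689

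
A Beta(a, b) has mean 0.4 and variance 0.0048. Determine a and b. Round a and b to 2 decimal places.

Let s = a+b. The Beta variance is μ(1−μ)/(s+1).
So s+1 = μ(1−μ)/σ² = (0.4×0.6)/0.0048 = 0.24/0.0048 = 50.0000, giving s = 49.0000.
Then a = μs = 0.4×49.0000 = 19.60 and b = (1−μ)s = 0.6×49.0000 = 29.40.

a = 19.60, b = 29.40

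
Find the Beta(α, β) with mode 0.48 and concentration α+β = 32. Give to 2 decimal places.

Since the density peak of Beta(α,β) is at (α−1)/(α+β−2),
α = 1 + 0.48(32−2) = 15.40 and β = 32 − 15.40 = 16.60.

α = 15.40, β = 16.60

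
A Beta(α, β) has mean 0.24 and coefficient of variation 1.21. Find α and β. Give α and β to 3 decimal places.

Var = (CV·μ)² = (1.21×0.24)² = 0.084332.
α+β = μ(1−μ)/Var − 1 = 0.1824/0.084332 − 1 = 1.1629.
Thus α = 0.24·1.1629 = 0.279 and β = 0.76·1.1629 = 0.884.

α = 0.279, β = 0.884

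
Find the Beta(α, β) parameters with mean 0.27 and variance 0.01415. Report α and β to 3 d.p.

α = 3.491, β = 9.438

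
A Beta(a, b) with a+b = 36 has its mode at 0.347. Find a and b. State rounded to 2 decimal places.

a = 12.80, b = 23.20

Mode = (a−1)/(κ−2) with κ = a+b, so a−1 = 0.347·34 = 11.80.
a = 12.80; b = κ − a = 23.20.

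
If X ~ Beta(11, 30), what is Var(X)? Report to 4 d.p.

0.0047

μ = 11/41 = 0.268293; Var = μ(1−μ)/(α+β+1) = 0.1963117/42 = 0.0047.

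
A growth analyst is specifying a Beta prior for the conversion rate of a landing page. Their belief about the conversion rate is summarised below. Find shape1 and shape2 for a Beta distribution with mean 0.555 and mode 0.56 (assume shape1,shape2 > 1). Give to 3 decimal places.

Let s = shape1+shape2. Mean gives shape1 = μs = 0.555s; mode gives (shape1−1)/(s−2) = 0.56.
Substituting: 0.555s − 1 = 0.56(s−2) = 0.56s − 1.12, so -0.005s = -0.12 and s = 24.0000.
Then shape1 = 0.555×24.0000 = 13.320 and shape2 = s−shape1 = 10.680.

shape1 = 13.320, shape2 = 10.680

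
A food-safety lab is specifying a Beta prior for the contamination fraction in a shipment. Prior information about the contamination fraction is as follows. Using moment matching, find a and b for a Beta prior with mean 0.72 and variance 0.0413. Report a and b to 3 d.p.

By moment matching, a+b = μ(1−μ)/σ² − 1 = (0.72·0.28)/0.0413 − 1 = 4.8814 − 1 = 3.8814.
Since a/(a+b) = μ, a = 0.72·3.8814 = 2.795 and b = 0.28·3.8814 = 1.087.

a = 2.795, b = 1.087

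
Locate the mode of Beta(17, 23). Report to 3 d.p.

0.421

With α,β > 1, mode = (α−1)/(α+β−2) = 16/38 = 0.421.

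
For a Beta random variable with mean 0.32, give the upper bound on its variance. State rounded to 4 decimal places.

0.2176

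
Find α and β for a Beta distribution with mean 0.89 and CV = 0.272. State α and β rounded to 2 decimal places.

σ = CV·μ = 0.272×0.89 = 0.24208, so σ² = 0.058603.
s+1 = μ(1−μ)/σ² = 0.0979/0.058603 = 1.6706, so s = α+β = 0.6706.
α = μs = 0.60, β = (1−μ)s = 0.07.

α = 0.60, β = 0.07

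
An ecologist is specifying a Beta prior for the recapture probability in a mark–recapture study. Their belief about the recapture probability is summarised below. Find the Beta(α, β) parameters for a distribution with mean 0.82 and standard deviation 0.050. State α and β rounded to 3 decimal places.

σ² = 0.050² = 0.002500.
With s = α+β, Var = μ(1−μ)/(s+1), so s+1 = (0.82×0.18)/0.002500 = 59.0400 and s = 58.0400.
α = μs = 47.593, β = (1−μ)s = 10.447.

α = 47.593, β = 10.447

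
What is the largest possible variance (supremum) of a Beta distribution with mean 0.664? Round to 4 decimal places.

0.2231

For fixed mean μ the Beta variance is μ(1−μ)/(α+β+1), increasing as α+β decreases.
Its least upper bound (not attained) is μ(1−μ) = 0.664·0.336 = 0.2231.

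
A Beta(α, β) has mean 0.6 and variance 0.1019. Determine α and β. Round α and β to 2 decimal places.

α = 0.81, β = 0.54

By moment matching, α+β = μ(1−μ)/σ² − 1 = (0.6·0.4)/0.1019 − 1 = 2.3553 − 1 = 1.3553.
Since α/(α+β) = μ, α = 0.6·1.3553 = 0.81 and β = 0.4·1.3553 = 0.54.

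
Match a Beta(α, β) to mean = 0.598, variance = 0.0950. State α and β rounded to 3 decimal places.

α = 0.915, β = 0.615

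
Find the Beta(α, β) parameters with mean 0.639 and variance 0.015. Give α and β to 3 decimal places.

α = 9.188, β = 5.191

By moment matching, α+β = μ(1−μ)/σ² − 1 = (0.639·0.361)/0.015 − 1 = 15.3786 − 1 = 14.3786.
Since α/(α+β) = μ, α = 0.639·14.3786 = 9.188 and β = 0.361·14.3786 = 5.191.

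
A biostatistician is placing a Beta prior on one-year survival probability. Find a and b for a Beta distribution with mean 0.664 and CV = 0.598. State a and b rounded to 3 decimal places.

σ = CV·μ = 0.598×0.664 = 0.39707, so σ² = 0.157666.
s+1 = μ(1−μ)/σ² = 0.223104/0.157666 = 1.4150, so s = a+b = 0.4150.
a = μs = 0.276, b = (1−μ)s = 0.139.

a = 0.276, b = 0.139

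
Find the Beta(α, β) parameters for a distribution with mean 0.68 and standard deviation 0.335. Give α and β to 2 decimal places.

First σ² = 0.112225. Setting α = μn, β = (1−μ)n with n = α+β,
μ(1−μ)/(n+1) = 0.112225 ⇒ n+1 = 0.2176/0.112225 = 1.9390 ⇒ n = 0.9390.
Hence α = 0.68×0.9390 = 0.64, β = 0.32×0.9390 = 0.30.

α = 0.64, β = 0.30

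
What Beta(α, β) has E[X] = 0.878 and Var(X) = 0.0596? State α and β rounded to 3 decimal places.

α = 0.700, β = 0.097

By moment matching, α+β = μ(1−μ)/σ² − 1 = (0.878·0.122)/0.0596 − 1 = 1.7972 − 1 = 0.7972.
Since α/(α+β) = μ, α = 0.878·0.7972 = 0.700 and β = 0.122·0.7972 = 0.097.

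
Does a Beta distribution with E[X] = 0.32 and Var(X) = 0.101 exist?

Yes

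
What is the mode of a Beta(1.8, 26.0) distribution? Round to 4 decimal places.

With α,β > 1, mode = (α−1)/(α+β−2) = 0.8/25.8 = 0.0310.

0.0310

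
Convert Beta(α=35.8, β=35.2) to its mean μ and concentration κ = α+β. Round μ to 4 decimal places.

μ = 0.5042, κ = 71.0

κ = α+β = 35.8+35.2 = 71.0; μ = α/κ = 35.8/71.0 = 0.5042.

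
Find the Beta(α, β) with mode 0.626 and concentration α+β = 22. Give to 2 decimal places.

α = 13.52, β = 8.48

For α,β>1 the mode is (α−1)/(α+β−2), so α = mode·(κ−2)+1 = 0.626×20+1 = 13.52.
And β = (1−mode)·(κ−2)+1 = 0.374×20+1 = 8.48.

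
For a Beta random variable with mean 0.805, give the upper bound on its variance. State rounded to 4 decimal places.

For fixed mean μ the Beta variance is μ(1−μ)/(α+β+1), increasing as α+β decreases.
Its least upper bound (not attained) is μ(1−μ) = 0.805·0.195 = 0.1570.

0.1570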